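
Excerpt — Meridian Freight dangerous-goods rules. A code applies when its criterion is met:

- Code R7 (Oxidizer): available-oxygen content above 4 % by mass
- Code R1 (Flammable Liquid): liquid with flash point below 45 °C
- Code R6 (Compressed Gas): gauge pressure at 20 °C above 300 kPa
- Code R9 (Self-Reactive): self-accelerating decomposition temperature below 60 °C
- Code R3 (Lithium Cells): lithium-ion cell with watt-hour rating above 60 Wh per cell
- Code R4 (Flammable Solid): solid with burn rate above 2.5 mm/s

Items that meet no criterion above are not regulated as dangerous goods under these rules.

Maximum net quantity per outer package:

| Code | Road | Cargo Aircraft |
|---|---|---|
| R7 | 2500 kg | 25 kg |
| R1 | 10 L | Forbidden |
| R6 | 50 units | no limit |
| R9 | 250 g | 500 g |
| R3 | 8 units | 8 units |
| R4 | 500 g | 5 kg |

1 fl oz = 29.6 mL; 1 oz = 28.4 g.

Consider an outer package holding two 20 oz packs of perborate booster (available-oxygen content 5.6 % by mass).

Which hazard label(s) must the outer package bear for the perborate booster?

Available-oxygen content 5.6 % by mass meets the Code R7 criterion (Oxidizer), so the perborate booster is Code R7.
Only the Code R7 label is required.

Code R7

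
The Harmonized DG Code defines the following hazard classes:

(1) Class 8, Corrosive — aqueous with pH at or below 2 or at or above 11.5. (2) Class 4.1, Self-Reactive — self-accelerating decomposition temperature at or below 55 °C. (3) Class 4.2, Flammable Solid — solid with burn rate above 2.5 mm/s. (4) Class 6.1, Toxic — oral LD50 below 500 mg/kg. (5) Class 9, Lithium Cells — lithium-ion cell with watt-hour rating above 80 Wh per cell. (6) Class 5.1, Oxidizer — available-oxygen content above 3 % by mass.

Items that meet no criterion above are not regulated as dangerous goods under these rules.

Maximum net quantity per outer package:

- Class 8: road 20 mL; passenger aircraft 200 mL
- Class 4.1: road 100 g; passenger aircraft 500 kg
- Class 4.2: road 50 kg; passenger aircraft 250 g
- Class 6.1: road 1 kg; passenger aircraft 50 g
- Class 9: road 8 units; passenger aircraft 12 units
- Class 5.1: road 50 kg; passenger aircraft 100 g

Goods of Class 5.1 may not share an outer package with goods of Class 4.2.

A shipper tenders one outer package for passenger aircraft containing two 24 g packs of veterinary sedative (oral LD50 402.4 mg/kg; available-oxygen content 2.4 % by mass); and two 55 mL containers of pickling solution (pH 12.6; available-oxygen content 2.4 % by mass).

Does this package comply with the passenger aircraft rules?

Oral LD50 402.4 mg/kg meets the Class 6.1 criterion (Toxic), so the veterinary sedative is Class 6.1.
With pH 12.6 (≥ 11.5), the pickling solution falls in Class 8.
Class 6.1 quantity: two 24 g packs = 48 g.
48 g is within the passenger aircraft limit of 50 g for Class 6.1.
Class 8 quantity: two 55 mL containers = 110 mL.
110 mL is within the passenger aircraft limit of 200 mL for Class 8.
The segregation rule (Class 5.1 with Class 4.2) does not apply to Class 6.1 with Class 8.
Every hazard class is within its passenger aircraft limit and no segregation rule is violated.

Yes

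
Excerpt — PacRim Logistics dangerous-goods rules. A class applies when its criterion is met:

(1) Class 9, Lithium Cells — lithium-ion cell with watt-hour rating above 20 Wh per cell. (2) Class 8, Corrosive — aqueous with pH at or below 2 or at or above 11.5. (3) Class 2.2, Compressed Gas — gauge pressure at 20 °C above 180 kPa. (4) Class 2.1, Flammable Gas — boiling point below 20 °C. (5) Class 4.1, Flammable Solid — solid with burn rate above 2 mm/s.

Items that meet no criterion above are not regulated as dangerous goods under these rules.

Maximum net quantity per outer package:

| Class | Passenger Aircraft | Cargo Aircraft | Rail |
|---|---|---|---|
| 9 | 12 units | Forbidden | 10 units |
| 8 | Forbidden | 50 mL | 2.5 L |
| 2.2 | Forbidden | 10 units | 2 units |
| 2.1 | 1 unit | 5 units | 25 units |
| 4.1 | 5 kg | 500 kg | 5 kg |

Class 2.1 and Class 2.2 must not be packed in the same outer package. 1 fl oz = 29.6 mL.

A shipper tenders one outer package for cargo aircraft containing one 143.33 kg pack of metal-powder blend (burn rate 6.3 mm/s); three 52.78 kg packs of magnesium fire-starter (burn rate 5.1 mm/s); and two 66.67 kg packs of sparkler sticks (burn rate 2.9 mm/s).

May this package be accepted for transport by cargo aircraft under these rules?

Yes

Metal-powder blend: burn rate 6.3 mm/s > 2 mm/s → Class 4.1 (Flammable Solid).
With burn rate 5.1 mm/s (> 2 mm/s), the magnesium fire-starter falls in Class 4.1.
Sparkler sticks: burn rate 2.9 mm/s > 2 mm/s → Class 4.1 (Flammable Solid).
Class 4.1 net quantity: 143.33 kg + (three 52.78 kg packs = 158.34 kg) + (two 66.67 kg packs = 133.34 kg) = 435.01 kg.
435.01 kg is within the cargo aircraft limit of 500 kg for Class 4.1.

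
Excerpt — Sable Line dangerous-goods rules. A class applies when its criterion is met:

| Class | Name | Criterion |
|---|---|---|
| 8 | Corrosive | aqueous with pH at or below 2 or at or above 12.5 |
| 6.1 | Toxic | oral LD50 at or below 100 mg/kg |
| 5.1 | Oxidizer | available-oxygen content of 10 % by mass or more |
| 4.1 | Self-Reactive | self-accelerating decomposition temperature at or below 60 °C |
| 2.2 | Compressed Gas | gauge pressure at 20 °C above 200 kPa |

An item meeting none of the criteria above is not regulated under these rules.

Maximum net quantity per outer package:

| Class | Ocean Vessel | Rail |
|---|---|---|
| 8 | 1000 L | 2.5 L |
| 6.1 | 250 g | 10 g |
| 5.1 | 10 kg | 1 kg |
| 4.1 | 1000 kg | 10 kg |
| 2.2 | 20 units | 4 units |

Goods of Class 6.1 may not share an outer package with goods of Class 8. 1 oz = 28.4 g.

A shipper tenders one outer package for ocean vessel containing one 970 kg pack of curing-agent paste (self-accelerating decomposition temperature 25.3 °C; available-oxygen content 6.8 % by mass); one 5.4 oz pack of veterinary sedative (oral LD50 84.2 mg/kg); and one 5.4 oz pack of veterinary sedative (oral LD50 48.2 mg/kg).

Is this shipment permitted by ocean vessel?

No

Curing-agent paste: self-accelerating decomposition temperature 25.3 °C ≤ 60 °C → Class 4.1 (Self-Reactive).
The veterinary sedative has oral LD50 84.2 mg/kg, which is ≤ 100 mg/kg, so it is Class 6.1 (Toxic).
With oral LD50 48.2 mg/kg (≤ 100 mg/kg), the veterinary sedative falls in Class 6.1.
Class 6.1 net quantity: (one 5.4 oz pack = 153.36 g) + (one 5.4 oz pack = 153.36 g) = 306.72 g.
306.72 g exceeds the ocean vessel limit of 250 g for Class 6.1.
Class 4.1 quantity: 970 kg.
970 kg is within the ocean vessel limit of 1000 kg for Class 4.1.
The segregation rule (Class 6.1 with Class 8) does not apply to Class 6.1 with Class 4.1.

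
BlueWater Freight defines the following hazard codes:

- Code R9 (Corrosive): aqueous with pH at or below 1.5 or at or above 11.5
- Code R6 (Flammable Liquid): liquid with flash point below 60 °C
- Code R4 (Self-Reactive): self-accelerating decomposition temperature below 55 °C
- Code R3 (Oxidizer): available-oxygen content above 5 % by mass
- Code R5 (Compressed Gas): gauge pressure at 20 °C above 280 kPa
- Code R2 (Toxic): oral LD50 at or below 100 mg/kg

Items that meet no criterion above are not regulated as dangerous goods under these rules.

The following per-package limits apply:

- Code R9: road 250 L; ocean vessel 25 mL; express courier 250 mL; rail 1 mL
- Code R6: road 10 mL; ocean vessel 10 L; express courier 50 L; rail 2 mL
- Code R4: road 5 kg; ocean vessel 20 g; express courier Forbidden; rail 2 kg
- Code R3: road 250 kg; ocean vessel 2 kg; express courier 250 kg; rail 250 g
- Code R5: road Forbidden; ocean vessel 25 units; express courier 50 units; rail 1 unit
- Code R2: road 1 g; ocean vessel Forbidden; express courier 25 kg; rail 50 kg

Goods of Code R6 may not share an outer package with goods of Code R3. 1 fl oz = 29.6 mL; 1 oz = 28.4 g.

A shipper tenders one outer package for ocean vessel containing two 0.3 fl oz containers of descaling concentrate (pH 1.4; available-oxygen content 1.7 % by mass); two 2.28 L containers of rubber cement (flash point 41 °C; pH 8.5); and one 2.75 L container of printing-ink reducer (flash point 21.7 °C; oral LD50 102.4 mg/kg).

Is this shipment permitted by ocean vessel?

Yes

The descaling concentrate has pH 1.4, which is ≤ 1.5, so it is Code R9 (Corrosive).
Flash point 41 °C meets the Code R6 criterion (Flammable Liquid), so the rubber cement is Code R6.
Printing-ink reducer: flash point 21.7 °C < 60 °C → Code R6 (Flammable Liquid).
Total Code R6: (two 2.28 L containers = 4.56 L) + 2.75 L = 7.31 L.
7.31 L ≤ 10 L (ocean vessel limit, Code R6) — within limit.
Code R9 quantity: two 0.3 fl oz containers = 17.76 mL.
That is within the Code R9 ocean vessel limit of 25 mL.
The segregation rule (Code R6 with Code R3) does not apply to Code R6 with Code R9.
Every hazard code is within its ocean vessel limit and no segregation rule is violated.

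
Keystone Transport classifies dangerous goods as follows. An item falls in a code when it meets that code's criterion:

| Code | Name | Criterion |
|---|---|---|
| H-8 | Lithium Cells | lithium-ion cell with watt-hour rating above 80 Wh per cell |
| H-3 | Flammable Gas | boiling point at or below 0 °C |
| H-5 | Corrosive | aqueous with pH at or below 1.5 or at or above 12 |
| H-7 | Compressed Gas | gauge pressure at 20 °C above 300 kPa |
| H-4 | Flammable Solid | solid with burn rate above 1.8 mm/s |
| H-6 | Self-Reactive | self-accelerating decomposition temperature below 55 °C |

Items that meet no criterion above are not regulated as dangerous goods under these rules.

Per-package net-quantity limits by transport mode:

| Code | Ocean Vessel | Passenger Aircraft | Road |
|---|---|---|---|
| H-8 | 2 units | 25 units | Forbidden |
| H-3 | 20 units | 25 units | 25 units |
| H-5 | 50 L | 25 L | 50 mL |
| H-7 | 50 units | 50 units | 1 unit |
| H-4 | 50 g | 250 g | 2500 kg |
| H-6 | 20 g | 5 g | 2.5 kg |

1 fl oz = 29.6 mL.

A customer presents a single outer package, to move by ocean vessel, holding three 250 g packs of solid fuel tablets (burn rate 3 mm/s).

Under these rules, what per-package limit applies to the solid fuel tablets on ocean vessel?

With burn rate 3 mm/s (> 1.8 mm/s), the solid fuel tablets fall in Code H-4.
The ocean vessel limit for Code H-4 is 50 g.

50 g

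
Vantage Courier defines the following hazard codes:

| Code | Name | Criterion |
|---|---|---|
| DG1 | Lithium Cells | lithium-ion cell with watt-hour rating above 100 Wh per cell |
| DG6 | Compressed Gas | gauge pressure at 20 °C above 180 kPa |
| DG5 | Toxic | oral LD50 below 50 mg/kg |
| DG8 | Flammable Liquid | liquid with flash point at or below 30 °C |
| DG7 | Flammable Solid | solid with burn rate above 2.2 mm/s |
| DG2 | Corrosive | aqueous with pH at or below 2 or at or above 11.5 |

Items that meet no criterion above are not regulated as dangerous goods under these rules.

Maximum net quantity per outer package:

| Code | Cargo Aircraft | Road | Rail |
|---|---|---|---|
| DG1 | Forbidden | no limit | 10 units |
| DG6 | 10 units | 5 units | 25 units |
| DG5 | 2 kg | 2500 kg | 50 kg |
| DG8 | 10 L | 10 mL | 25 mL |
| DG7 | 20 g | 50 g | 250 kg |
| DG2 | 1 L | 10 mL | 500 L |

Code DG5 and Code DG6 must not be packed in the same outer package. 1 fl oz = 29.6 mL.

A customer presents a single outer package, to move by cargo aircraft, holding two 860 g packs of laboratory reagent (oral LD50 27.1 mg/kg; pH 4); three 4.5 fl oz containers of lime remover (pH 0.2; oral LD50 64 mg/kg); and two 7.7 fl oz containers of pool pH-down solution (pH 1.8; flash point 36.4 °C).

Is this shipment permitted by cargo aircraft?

Yes

Laboratory reagent: oral LD50 27.1 mg/kg < 50 mg/kg → Code DG5 (Toxic).
With pH 0.2 (≤ 2), the lime remover falls in Code DG2.
pH 1.8 meets the Code DG2 criterion (Corrosive), so the pool pH-down solution is Code DG2.
Code DG5 quantity: two 860 g packs = 1.72 kg.
1.72 kg is within the cargo aircraft limit of 2 kg for Code DG5.
Total Code DG2: (three 4.5 fl oz containers = 399.6 mL) + (two 7.7 fl oz containers = 455.84 mL) = 855.44 mL.
855.44 mL ≤ 1 L (cargo aircraft limit, Code DG2) — within limit.
The segregation rule (Code DG5 with Code DG6) does not apply to Code DG5 with Code DG2.
Every hazard code is within its cargo aircraft limit and no segregation rule is violated.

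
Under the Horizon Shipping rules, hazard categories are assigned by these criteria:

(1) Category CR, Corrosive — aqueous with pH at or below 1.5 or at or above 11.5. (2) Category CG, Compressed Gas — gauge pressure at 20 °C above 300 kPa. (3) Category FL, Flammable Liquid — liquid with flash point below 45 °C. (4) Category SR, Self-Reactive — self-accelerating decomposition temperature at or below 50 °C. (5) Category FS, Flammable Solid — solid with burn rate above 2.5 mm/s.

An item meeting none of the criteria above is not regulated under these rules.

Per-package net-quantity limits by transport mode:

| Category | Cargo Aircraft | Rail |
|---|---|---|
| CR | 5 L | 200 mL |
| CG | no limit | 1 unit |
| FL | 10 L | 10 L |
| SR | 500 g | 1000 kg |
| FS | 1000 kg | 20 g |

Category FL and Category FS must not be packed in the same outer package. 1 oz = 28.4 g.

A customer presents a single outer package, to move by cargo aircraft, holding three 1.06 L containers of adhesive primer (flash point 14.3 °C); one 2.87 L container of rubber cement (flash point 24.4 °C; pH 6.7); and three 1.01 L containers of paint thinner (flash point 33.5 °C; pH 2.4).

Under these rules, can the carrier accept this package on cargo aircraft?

Yes

Flash point 14.3 °C meets the Category FL criterion (Flammable Liquid), so the adhesive primer is Category FL.
Flash point 24.4 °C meets the Category FL criterion (Flammable Liquid), so the rubber cement is Category FL.
Paint thinner: flash point 33.5 °C < 45 °C → Category FL (Flammable Liquid).
Category FL net quantity: (three 1.06 L containers = 3.18 L) + 2.87 L + (three 1.01 L containers = 3.03 L) = 9.08 L.
That is within the Category FL cargo aircraft limit of 10 L.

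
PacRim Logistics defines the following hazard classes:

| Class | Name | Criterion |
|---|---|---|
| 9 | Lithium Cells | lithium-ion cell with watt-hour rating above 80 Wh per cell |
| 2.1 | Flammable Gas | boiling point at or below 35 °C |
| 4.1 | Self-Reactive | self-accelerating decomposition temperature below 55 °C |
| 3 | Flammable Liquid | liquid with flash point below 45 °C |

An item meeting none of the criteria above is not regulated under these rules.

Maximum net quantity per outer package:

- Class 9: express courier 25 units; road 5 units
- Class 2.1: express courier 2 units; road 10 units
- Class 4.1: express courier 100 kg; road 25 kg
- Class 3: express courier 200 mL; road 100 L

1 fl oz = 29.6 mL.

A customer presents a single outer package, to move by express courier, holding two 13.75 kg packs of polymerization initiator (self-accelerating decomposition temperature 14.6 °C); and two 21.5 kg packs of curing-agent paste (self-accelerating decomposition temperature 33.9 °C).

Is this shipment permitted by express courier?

Yes

Self-accelerating decomposition temperature 14.6 °C meets the Class 4.1 criterion (Self-Reactive), so the polymerization initiator is Class 4.1.
With self-accelerating decomposition temperature 33.9 °C (< 55 °C), the curing-agent paste falls in Class 4.1.
Total Class 4.1: (two 13.75 kg packs = 27.5 kg) + (two 21.5 kg packs = 43 kg) = 70.5 kg.
70.5 kg ≤ 100 kg (express courier limit, Class 4.1) — within limit.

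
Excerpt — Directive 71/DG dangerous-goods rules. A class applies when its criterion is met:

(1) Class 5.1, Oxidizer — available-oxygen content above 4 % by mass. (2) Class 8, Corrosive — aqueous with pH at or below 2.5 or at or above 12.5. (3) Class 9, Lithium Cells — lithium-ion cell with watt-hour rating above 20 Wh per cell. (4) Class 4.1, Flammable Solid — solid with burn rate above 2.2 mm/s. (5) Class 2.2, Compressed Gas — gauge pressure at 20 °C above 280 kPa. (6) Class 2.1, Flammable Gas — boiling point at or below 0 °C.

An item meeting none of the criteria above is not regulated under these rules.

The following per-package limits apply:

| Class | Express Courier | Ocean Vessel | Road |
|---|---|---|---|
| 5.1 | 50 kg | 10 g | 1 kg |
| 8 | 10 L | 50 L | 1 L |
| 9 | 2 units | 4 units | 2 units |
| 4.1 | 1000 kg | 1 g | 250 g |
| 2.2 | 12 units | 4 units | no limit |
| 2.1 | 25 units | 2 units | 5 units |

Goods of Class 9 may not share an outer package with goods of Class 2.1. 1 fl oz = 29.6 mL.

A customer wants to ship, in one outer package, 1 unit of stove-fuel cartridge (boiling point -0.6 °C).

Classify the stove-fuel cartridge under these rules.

With boiling point -0.6 °C (≤ 0 °C), the stove-fuel cartridge falls in Class 2.1.

Class 2.1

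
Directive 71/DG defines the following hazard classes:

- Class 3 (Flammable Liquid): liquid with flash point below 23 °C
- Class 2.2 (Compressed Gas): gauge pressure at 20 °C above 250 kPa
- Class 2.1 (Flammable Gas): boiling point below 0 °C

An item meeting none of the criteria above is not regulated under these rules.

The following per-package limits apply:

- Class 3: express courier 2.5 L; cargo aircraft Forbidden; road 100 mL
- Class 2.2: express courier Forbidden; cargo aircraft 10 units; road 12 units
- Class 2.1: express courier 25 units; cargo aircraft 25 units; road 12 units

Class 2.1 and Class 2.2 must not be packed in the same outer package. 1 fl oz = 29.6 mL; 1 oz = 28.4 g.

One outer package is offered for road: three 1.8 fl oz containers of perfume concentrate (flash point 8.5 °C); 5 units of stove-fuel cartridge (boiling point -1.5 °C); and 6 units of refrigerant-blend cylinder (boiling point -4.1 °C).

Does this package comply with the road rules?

No

The perfume concentrate has flash point 8.5 °C, which is < 23 °C, so it is Class 3 (Flammable Liquid).
Boiling point -1.5 °C meets the Class 2.1 criterion (Flammable Gas), so the stove-fuel cartridge is Class 2.1.
The refrigerant-blend cylinder has boiling point -4.1 °C, which is < 0 °C, so it is Class 2.1 (Flammable Gas).
Class 2.1 net quantity: 5 units + 6 units = 11 units.
11 units ≤ 12 units (road limit, Class 2.1) — within limit.
Class 3 quantity: three 1.8 fl oz containers = 159.84 mL.
That exceeds the Class 3 road limit of 100 mL.
The segregation rule (Class 2.1 with Class 2.2) does not apply to Class 2.1 with Class 3.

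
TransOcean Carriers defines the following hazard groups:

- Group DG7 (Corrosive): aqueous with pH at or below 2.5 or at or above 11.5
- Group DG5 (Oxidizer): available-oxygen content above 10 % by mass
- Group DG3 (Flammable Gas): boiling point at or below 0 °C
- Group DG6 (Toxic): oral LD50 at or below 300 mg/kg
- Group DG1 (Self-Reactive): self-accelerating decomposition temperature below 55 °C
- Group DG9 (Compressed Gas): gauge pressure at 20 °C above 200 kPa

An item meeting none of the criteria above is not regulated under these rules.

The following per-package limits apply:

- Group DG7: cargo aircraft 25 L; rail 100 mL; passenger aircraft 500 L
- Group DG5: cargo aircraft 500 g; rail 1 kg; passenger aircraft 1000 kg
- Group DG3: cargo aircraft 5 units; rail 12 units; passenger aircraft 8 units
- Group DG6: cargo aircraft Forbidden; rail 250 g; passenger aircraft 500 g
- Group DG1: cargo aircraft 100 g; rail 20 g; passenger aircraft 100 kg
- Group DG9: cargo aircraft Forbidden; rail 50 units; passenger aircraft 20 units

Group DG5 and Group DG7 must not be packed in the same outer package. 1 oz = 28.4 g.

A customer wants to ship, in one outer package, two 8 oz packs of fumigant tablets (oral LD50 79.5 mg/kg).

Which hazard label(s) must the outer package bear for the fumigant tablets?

Group DG6

With oral LD50 79.5 mg/kg (≤ 300 mg/kg), the fumigant tablets fall in Group DG6.
Only the Group DG6 label is required.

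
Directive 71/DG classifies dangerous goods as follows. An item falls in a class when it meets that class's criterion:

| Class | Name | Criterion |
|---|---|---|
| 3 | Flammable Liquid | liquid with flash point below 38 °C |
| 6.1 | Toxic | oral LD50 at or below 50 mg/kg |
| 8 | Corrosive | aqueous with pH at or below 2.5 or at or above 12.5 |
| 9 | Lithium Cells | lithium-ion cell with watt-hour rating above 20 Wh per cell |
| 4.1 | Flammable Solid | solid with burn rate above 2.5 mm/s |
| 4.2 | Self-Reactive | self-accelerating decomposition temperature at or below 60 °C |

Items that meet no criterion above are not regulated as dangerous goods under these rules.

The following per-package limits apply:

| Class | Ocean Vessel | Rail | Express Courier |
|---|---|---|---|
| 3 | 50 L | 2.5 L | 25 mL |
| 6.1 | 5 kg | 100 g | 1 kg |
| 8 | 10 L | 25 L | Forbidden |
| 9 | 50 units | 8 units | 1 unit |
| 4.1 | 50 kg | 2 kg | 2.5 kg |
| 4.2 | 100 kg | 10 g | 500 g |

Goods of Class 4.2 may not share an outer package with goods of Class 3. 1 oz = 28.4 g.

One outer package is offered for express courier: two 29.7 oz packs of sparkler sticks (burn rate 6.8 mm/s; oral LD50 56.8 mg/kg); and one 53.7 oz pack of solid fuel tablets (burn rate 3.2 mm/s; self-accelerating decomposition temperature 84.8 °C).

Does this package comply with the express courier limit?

With burn rate 6.8 mm/s (> 2.5 mm/s), the sparkler sticks fall in Class 4.1.
The solid fuel tablets have burn rate 3.2 mm/s, which is > 2.5 mm/s, so they are Class 4.1 (Flammable Solid).
Class 4.1 net quantity: (two 29.7 oz packs = 1686.96 g) + (one 53.7 oz pack = 1525.08 g) = 3212.04 g.
3212.04 g exceeds the express courier limit of 2.5 kg for Class 4.1.

No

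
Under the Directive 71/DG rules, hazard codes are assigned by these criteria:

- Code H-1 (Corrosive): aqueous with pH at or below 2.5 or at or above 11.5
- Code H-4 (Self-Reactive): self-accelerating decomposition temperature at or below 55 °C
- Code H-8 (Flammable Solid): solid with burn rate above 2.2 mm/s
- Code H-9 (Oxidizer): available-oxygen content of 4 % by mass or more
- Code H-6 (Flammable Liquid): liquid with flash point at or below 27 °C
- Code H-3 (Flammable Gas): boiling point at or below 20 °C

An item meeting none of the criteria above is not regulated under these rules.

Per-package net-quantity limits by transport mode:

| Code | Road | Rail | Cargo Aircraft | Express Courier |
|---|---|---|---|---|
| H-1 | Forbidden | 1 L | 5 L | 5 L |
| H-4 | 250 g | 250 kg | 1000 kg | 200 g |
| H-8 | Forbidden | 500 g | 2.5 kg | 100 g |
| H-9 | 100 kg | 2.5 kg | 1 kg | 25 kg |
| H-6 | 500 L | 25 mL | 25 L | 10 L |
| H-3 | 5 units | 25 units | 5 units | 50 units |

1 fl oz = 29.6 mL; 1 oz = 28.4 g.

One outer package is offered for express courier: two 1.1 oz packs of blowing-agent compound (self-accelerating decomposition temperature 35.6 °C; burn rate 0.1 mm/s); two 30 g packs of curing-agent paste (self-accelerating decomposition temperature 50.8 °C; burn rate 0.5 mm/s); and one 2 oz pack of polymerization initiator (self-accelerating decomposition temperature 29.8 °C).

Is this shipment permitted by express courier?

Yes

The blowing-agent compound has self-accelerating decomposition temperature 35.6 °C, which is ≤ 55 °C, so it is Code H-4 (Self-Reactive).
With self-accelerating decomposition temperature 50.8 °C (≤ 55 °C), the curing-agent paste falls in Code H-4.
The polymerization initiator has self-accelerating decomposition temperature 29.8 °C, which is ≤ 55 °C, so it is Code H-4 (Self-Reactive).
Total Code H-4: (two 1.1 oz packs = 62.48 g) + (two 30 g packs = 60 g) + (one 2 oz pack = 56.8 g) = 179.28 g.
That is within the Code H-4 express courier limit of 200 g.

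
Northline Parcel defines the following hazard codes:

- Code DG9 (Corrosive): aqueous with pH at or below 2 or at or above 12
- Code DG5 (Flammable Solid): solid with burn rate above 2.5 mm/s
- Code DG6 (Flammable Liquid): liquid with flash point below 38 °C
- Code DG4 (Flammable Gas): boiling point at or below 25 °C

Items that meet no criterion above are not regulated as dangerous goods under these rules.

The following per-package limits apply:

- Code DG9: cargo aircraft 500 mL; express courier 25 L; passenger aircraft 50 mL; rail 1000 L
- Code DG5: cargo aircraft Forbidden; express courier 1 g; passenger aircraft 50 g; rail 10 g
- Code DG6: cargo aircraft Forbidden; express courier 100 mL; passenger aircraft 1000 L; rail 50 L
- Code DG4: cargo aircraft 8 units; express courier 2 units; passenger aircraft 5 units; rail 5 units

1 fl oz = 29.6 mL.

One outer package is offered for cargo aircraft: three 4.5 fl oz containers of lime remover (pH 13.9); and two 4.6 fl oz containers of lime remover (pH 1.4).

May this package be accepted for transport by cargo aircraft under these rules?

No

Lime remover: pH 13.9 ≥ 12 → Code DG9 (Corrosive).
With pH 1.4 (≤ 2), the lime remover falls in Code DG9.
Code DG9 net quantity: (three 4.5 fl oz containers = 399.6 mL) + (two 4.6 fl oz containers = 272.32 mL) = 671.92 mL.
671.92 mL > 500 mL (cargo aircraft limit, Code DG9) — over the limit.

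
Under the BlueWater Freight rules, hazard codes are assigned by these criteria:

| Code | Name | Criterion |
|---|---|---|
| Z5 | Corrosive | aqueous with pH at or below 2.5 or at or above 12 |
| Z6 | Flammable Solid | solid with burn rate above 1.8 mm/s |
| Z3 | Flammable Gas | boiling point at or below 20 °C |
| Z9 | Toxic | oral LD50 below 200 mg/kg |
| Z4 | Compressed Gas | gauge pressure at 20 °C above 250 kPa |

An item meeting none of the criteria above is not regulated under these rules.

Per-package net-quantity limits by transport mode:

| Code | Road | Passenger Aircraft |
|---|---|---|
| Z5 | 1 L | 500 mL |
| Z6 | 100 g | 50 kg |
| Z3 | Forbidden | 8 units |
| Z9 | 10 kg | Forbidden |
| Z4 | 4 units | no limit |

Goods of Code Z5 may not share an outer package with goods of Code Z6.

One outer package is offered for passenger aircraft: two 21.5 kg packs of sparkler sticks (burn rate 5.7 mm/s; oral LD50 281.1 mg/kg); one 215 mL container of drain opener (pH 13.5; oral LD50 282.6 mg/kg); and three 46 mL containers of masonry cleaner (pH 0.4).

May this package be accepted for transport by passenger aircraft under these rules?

No

With burn rate 5.7 mm/s (> 1.8 mm/s), the sparkler sticks fall in Code Z6.
The drain opener has pH 13.5, which is ≥ 12, so it is Code Z5 (Corrosive).
The masonry cleaner has pH 0.4, which is ≤ 2.5, so it is Code Z5 (Corrosive).
Code Z5 net quantity: 215 mL + (three 46 mL containers = 138 mL) = 353 mL.
353 mL is within the passenger aircraft limit of 500 mL for Code Z5.
Code Z6 quantity: two 21.5 kg packs = 43 kg.
43 kg is within the passenger aircraft limit of 50 kg for Code Z6.
Code Z5 and Code Z6 may not share an outer package.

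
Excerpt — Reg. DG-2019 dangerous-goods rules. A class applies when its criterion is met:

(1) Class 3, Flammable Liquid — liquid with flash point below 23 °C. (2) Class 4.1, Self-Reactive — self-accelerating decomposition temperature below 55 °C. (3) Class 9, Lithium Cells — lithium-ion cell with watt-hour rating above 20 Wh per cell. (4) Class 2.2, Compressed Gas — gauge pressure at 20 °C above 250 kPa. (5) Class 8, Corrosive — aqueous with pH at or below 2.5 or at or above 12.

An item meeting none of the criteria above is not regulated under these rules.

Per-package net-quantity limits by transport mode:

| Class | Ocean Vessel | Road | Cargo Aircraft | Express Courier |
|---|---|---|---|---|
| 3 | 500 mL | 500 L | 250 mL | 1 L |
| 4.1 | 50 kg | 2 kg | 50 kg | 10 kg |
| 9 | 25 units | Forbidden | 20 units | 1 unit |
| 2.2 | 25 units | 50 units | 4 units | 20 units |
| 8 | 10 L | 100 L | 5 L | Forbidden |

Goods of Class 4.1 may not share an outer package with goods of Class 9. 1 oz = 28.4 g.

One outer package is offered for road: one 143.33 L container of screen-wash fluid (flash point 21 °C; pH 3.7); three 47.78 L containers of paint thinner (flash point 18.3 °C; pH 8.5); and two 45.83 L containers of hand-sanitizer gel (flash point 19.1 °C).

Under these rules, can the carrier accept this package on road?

Screen-wash fluid: flash point 21 °C < 23 °C → Class 3 (Flammable Liquid).
The paint thinner has flash point 18.3 °C, which is < 23 °C, so it is Class 3 (Flammable Liquid).
The hand-sanitizer gel has flash point 19.1 °C, which is < 23 °C, so it is Class 3 (Flammable Liquid).
Total Class 3: 143.33 L + (three 47.78 L containers = 143.34 L) + (two 45.83 L containers = 91.66 L) = 378.33 L.
That is within the Class 3 road limit of 500 L.

Yes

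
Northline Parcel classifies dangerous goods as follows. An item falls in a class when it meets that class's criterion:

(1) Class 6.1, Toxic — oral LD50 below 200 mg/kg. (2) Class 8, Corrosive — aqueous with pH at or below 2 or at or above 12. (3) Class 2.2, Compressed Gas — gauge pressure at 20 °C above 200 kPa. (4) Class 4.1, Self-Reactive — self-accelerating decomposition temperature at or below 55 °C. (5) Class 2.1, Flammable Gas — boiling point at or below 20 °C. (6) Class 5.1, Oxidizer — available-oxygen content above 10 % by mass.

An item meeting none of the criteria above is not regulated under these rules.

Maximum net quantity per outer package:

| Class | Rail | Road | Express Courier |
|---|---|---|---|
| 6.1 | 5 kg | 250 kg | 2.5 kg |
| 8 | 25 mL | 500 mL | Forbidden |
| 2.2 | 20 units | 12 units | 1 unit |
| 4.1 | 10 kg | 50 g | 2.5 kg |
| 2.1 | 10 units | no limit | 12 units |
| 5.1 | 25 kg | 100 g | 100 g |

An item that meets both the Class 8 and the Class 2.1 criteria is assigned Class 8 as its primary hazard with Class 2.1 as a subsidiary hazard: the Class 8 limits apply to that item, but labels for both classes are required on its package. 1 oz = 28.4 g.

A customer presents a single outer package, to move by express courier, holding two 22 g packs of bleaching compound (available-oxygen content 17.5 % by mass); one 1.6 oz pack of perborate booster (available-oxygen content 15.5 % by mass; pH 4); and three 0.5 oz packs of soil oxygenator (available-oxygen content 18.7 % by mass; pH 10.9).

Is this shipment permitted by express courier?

Available-oxygen content 17.5 % by mass meets the Class 5.1 criterion (Oxidizer), so the bleaching compound is Class 5.1.
Available-oxygen content 15.5 % by mass meets the Class 5.1 criterion (Oxidizer), so the perborate booster is Class 5.1.
With available-oxygen content 18.7 % by mass (> 10 % by mass), the soil oxygenator falls in Class 5.1.
Class 5.1 net quantity: (two 22 g packs = 44 g) + (one 1.6 oz pack = 45.44 g) + (three 0.5 oz packs = 42.6 g) = 132.04 g.
132.04 g > 100 g (express courier limit, Class 5.1) — over the limit.

No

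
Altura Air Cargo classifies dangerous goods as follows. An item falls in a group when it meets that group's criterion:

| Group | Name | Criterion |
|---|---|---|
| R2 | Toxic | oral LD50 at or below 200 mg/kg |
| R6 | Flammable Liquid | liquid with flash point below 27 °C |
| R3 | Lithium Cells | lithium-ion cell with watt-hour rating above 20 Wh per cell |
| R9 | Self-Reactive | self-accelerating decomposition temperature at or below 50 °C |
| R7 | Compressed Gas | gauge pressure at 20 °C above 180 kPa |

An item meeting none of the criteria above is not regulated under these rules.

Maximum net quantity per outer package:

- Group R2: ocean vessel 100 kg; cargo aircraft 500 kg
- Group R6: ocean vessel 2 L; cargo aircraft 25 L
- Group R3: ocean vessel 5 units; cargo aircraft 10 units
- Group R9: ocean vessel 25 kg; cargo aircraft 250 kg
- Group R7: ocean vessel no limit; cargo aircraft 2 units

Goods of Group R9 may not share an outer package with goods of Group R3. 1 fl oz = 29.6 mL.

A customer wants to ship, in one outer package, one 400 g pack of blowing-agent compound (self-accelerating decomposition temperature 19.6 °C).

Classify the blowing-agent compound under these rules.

Group R9

Blowing-agent compound: self-accelerating decomposition temperature 19.6 °C ≤ 50 °C → Group R9 (Self-Reactive).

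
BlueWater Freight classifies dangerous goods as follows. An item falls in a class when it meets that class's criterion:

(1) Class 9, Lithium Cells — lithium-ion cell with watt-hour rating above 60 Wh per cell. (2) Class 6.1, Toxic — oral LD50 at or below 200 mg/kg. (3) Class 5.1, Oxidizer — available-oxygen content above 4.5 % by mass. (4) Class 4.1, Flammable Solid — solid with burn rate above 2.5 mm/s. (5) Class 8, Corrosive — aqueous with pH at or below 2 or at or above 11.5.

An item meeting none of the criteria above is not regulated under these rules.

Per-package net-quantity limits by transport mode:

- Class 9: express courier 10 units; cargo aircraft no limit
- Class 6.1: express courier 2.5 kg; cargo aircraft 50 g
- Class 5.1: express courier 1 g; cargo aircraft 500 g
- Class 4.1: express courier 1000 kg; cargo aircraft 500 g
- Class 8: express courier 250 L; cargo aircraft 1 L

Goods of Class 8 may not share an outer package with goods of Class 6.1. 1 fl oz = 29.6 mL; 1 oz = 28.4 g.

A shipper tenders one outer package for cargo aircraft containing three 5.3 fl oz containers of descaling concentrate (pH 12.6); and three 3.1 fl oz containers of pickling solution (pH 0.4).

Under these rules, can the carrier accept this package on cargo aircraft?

Yes

pH 12.6 meets the Class 8 criterion (Corrosive), so the descaling concentrate is Class 8.
Pickling solution: pH 0.4 ≤ 2 → Class 8 (Corrosive).
Total Class 8: (three 5.3 fl oz containers = 470.64 mL) + (three 3.1 fl oz containers = 275.28 mL) = 745.92 mL.
That is within the Class 8 cargo aircraft limit of 1 L.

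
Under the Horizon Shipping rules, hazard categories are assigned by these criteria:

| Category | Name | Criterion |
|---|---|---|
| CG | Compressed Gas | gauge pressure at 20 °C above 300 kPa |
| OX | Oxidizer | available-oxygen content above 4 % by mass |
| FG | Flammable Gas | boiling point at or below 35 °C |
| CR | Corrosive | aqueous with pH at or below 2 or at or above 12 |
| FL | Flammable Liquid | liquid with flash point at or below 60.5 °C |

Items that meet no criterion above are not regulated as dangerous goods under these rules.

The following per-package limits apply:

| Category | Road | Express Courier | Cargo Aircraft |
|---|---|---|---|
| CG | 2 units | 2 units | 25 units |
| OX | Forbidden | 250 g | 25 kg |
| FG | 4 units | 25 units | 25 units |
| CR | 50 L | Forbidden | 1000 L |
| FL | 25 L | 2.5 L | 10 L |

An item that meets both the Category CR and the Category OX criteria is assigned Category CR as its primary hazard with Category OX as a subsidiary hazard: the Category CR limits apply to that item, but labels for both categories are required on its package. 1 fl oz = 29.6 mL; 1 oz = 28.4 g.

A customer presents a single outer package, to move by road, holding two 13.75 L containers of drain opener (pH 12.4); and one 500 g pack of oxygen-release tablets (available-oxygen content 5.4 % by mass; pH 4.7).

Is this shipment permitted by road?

No

With pH 12.4 (≥ 12), the drain opener falls in Category CR.
Available-oxygen content 5.4 % by mass meets the Category OX criterion (Oxidizer), so the oxygen-release tablets are Category OX.
Category CR quantity: two 13.75 L containers = 27.5 L.
27.5 L ≤ 50 L (road limit, Category CR) — within limit.
Category OX quantity: 500 g.
By road, Category OX is Forbidden regardless of quantity.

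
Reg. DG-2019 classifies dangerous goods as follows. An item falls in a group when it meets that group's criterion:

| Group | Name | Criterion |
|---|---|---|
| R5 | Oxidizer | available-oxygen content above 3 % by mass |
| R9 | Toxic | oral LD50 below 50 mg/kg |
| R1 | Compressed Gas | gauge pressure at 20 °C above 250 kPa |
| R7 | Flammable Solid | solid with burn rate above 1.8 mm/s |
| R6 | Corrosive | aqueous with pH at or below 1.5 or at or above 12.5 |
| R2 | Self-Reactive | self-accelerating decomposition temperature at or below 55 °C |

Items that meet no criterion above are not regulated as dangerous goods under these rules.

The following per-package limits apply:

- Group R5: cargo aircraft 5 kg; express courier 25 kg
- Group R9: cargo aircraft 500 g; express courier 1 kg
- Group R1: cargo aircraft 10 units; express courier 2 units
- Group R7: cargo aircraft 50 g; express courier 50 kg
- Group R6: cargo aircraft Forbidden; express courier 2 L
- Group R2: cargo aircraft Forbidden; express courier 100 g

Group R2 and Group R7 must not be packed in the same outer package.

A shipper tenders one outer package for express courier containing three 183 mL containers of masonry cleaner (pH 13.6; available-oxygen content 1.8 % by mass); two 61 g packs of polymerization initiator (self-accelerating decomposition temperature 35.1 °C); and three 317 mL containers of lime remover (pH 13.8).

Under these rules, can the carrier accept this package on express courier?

The masonry cleaner has pH 13.6, which is ≥ 12.5, so it is Group R6 (Corrosive).
The polymerization initiator has self-accelerating decomposition temperature 35.1 °C, which is ≤ 55 °C, so it is Group R2 (Self-Reactive).
Lime remover: pH 13.8 ≥ 12.5 → Group R6 (Corrosive).
Group R2 quantity: two 61 g packs = 122 g.
122 g exceeds the express courier limit of 100 g for Group R2.
Group R6 net quantity: (three 183 mL containers = 549 mL) + (three 317 mL containers = 951 mL) = 1.5 L.
1.5 L is within the express courier limit of 2 L for Group R6.
The segregation rule (Group R2 with Group R7) does not apply to Group R2 with Group R6.

No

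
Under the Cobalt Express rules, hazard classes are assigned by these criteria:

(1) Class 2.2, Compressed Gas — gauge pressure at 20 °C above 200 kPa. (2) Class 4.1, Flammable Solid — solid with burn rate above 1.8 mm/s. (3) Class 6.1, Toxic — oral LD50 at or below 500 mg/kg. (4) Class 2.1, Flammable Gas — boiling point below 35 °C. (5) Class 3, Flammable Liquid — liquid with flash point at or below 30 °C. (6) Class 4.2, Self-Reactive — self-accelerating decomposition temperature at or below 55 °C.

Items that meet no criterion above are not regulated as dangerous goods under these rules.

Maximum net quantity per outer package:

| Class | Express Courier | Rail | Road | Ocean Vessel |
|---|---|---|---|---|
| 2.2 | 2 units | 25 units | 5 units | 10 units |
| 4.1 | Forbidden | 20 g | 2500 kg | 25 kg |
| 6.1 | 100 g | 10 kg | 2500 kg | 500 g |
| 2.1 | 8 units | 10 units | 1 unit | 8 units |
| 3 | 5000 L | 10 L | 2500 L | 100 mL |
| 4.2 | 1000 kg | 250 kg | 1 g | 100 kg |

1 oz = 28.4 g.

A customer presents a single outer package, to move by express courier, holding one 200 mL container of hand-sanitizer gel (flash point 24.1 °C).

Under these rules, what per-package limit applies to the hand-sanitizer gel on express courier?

5000 L

With flash point 24.1 °C (≤ 30 °C), the hand-sanitizer gel falls in Class 3.
The express courier limit for Class 3 is 5000 L.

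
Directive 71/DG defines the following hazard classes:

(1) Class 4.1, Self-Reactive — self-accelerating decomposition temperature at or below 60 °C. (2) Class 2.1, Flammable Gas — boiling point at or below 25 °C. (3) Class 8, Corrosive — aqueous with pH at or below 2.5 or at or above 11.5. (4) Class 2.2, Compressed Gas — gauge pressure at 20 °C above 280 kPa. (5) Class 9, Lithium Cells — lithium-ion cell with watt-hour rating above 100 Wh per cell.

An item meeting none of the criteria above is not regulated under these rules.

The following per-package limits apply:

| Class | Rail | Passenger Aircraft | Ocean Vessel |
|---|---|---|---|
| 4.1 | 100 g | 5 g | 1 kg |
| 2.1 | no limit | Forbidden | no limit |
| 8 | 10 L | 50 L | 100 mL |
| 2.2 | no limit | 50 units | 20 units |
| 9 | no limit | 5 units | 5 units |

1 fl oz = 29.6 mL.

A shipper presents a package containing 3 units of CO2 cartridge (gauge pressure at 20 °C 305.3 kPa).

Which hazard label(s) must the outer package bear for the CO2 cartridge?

CO2 cartridge: gauge pressure at 20 °C 305.3 kPa > 280 kPa → Class 2.2 (Compressed Gas).
Only the Class 2.2 label is required.

Class 2.2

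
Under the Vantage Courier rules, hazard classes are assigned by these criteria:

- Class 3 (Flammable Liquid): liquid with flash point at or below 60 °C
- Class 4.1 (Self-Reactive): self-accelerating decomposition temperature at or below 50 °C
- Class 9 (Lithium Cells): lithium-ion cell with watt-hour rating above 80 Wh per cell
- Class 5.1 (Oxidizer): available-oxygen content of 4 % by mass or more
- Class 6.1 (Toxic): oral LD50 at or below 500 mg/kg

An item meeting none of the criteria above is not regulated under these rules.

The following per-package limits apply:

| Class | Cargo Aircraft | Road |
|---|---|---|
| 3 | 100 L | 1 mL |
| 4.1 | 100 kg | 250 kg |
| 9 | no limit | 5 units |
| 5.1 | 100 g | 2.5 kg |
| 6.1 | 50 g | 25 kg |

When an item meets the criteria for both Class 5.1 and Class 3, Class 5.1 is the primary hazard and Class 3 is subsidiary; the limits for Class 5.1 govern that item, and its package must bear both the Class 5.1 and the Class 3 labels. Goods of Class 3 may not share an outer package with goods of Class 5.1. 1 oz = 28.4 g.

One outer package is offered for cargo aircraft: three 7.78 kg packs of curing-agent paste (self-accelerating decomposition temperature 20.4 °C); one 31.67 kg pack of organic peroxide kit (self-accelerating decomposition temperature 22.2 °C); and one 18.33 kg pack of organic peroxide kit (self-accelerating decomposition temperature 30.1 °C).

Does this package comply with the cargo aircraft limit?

Self-accelerating decomposition temperature 20.4 °C meets the Class 4.1 criterion (Self-Reactive), so the curing-agent paste is Class 4.1.
Organic peroxide kit: self-accelerating decomposition temperature 22.2 °C ≤ 50 °C → Class 4.1 (Self-Reactive).
Organic peroxide kit: self-accelerating decomposition temperature 30.1 °C ≤ 50 °C → Class 4.1 (Self-Reactive).
Class 4.1 net quantity: (three 7.78 kg packs = 23.34 kg) + 31.67 kg + 18.33 kg = 73.34 kg.
73.34 kg ≤ 100 kg (cargo aircraft limit, Class 4.1) — within limit.

Yes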